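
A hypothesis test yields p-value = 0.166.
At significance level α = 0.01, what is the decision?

Answer: fail to reject H₀

Derivation:
Compare p-value to α:
0.166 ≥ 0.01
Decision: fail to reject H₀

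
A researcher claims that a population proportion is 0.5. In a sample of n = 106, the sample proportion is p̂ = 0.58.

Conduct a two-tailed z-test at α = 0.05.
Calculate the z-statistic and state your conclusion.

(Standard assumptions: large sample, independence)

Answer: z = 1.6473, fail to reject H₀

Derivation:
H₀: p = 0.5, H₁: p ≠ 0.5
Standard error: SE = √(p₀(1-p₀)/n) = √(0.5×0.5/106) = 0.048564
z-statistic: z = (p̂ - p₀)/SE = (0.58 - 0.5)/0.048564 = 1.6473
Critical value: z_0.025 = ±1.960
p-value = 0.0995
Decision: fail to reject H₀ at α = 0.05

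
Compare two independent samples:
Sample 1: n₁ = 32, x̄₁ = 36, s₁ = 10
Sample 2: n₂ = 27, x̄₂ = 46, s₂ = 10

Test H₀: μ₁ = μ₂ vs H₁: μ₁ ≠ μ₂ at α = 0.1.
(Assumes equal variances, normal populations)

Pooled variance: s²_p = [31×10² + 26×10²]/(57) = 100.0000
s_p = 10.0000
SE = s_p×√(1/n₁ + 1/n₂) = 10.0000×√(1/32 + 1/27) = 2.6132
t = (x̄₁ - x̄₂)/SE = (36 - 46)/2.6132 = -3.8267
df = 57, t-critical = ±1.672
Decision: reject H₀

Answer: t = -3.8267, reject H₀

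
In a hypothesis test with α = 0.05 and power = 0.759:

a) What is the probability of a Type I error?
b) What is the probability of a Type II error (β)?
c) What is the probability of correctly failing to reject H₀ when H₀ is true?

Answer: a) 0.05, b) 0.241, c) 0.95

Derivation:
a) Type I error probability = α = 0.05
b) Power = P(reject H₀ | H₁ true) = 1 - β = 0.759, so Type II error probability = β = 1 - Power = 0.241
c) P(fail to reject H₀ | H₀ true) = 1 - α = 0.95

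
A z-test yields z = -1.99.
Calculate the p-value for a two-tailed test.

For z = -1.99:
p = 2×P(Z > |-1.99|) = 2×(1 - Φ(1.99)) = 0.0466

Answer: p-value ≈ 0.0466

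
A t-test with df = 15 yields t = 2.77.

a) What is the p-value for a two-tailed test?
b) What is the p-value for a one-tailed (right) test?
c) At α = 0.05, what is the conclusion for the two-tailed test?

Using t-distribution with df = 15:
a) Two-tailed: p = 2×P(T > 2.77) = 0.0143
b) One-tailed: p = P(T > 2.77) = 0.0071
c) 0.0143 < 0.05, reject H₀

Answer: a) 0.0143, b) 0.0071, c) reject H₀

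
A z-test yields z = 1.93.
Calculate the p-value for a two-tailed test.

Answer: p-value ≈ 0.0536

Derivation:
For z = 1.93:
p = 2×P(Z > |1.93|) = 2×(1 - Φ(1.93)) = 0.0536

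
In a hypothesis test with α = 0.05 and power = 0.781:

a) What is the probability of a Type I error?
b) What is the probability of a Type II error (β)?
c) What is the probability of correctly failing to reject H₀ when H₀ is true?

Answer: a) 0.05, b) 0.219, c) 0.95

Derivation:
a) Type I error probability = α = 0.05
b) Power = P(reject H₀ | H₁ true) = 1 - β = 0.781, so Type II error probability = β = 1 - Power = 0.219
c) P(fail to reject H₀ | H₀ true) = 1 - α = 0.95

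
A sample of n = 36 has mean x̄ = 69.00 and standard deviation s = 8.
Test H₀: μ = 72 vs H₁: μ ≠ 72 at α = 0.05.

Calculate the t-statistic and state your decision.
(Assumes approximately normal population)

Answer: t = -2.2501, reject H₀

Derivation:
df = n - 1 = 35
SE = s/√n = 8/√36 = 1.3333
t = (x̄ - μ₀)/SE = (69.00 - 72)/1.3333 = -2.2501
Critical value: t_{0.025,35} = ±2.030
p-value ≈ 0.0308
Decision: reject H₀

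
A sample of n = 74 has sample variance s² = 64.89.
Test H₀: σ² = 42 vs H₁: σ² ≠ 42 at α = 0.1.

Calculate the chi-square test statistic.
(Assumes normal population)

Answer: χ² = 112.7850, reject H₀

Derivation:
df = n - 1 = 73
χ² = (n-1)s²/σ₀² = 73×64.89/42 = 112.7850
Critical values: χ²_{0.95,73} = 54.325, χ²_{0.05,73} = 93.945
Rejection region: χ² < 54.325 or χ² > 93.945
Decision: reject H₀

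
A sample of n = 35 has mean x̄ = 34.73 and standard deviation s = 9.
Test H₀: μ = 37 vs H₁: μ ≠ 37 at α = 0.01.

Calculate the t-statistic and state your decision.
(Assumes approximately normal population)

Answer: t = -1.4921, fail to reject H₀

Derivation:
df = n - 1 = 34
SE = s/√n = 9/√35 = 1.5213
t = (x̄ - μ₀)/SE = (34.73 - 37)/1.5213 = -1.4921
Critical value: t_{0.005,34} = ±2.728
p-value ≈ 0.1449
Decision: fail to reject H₀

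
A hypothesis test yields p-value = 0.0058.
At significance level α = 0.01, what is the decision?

Compare p-value to α:
0.0058 < 0.01
Decision: reject H₀

Answer: reject H₀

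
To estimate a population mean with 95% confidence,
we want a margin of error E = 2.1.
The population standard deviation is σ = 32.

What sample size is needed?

z_0.025 = 1.960
n = (z×σ/E)² = (1.960×32/2.1)²
n = 892.0178
Round up: n = 893

Answer: n = 893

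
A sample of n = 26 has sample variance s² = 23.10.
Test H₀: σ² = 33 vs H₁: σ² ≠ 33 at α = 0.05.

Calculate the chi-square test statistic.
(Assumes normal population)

Answer: χ² = 17.5000, fail to reject H₀

Derivation:
df = n - 1 = 25
χ² = (n-1)s²/σ₀² = 25×23.10/33 = 17.5000
Critical values: χ²_{0.975,25} = 13.120, χ²_{0.025,25} = 40.646
Rejection region: χ² < 13.120 or χ² > 40.646
Decision: fail to reject H₀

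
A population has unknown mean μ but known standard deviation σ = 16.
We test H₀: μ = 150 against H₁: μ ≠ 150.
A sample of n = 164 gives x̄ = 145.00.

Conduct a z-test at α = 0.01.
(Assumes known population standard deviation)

Standard error: SE = σ/√n = 16/√164 = 1.2494
z-statistic: z = (x̄ - μ₀)/SE = (145.00 - 150)/1.2494 = -4.0019
Critical value: ±2.576
p-value = 0.0001
Decision: reject H₀

Answer: z = -4.0019, reject H₀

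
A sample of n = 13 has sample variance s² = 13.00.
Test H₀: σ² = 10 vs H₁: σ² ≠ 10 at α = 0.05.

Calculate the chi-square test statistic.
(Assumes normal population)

df = n - 1 = 12
χ² = (n-1)s²/σ₀² = 12×13.00/10 = 15.6000
Critical values: χ²_{0.975,12} = 4.404, χ²_{0.025,12} = 23.337
Rejection region: χ² < 4.404 or χ² > 23.337
Decision: fail to reject H₀

Answer: χ² = 15.6000, fail to reject H₀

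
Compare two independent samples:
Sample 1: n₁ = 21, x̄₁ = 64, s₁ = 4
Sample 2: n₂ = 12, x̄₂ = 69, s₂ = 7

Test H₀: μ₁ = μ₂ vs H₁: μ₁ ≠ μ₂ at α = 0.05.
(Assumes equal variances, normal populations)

Pooled variance: s²_p = [20×4² + 11×7²]/(31) = 27.7097
s_p = 5.2640
SE = s_p×√(1/n₁ + 1/n₂) = 5.2640×√(1/21 + 1/12) = 1.9049
t = (x̄₁ - x̄₂)/SE = (64 - 69)/1.9049 = -2.6248
df = 31, t-critical = ±2.040
Decision: reject H₀

Answer: t = -2.6248, reject H₀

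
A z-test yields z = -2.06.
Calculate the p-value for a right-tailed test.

Answer: p-value ≈ 0.9803

Derivation:
For z = -2.06:
p = P(Z > -2.06) = 1 - Φ(-2.06) = 0.9803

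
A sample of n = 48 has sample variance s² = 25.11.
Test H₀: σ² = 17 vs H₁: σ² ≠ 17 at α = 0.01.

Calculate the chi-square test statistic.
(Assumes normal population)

Answer: χ² = 69.4218, fail to reject H₀

Derivation:
df = n - 1 = 47
χ² = (n-1)s²/σ₀² = 47×25.11/17 = 69.4218
Critical values: χ²_{0.995,47} = 25.775, χ²_{0.005,47} = 75.704
Rejection region: χ² < 25.775 or χ² > 75.704
Decision: fail to reject H₀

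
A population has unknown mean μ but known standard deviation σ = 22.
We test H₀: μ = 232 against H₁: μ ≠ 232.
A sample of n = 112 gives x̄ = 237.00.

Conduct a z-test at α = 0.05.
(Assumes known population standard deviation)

Standard error: SE = σ/√n = 22/√112 = 2.0788
z-statistic: z = (x̄ - μ₀)/SE = (237.00 - 232)/2.0788 = 2.4052
Critical value: ±1.960
p-value = 0.0162
Decision: reject H₀

Answer: z = 2.4052, reject H₀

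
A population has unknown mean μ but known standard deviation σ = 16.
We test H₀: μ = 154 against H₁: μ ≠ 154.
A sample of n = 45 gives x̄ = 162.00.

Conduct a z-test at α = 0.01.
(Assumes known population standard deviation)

Answer: z = 3.3542, reject H₀

Derivation:
Standard error: SE = σ/√n = 16/√45 = 2.3851
z-statistic: z = (x̄ - μ₀)/SE = (162.00 - 154)/2.3851 = 3.3542
Critical value: ±2.576
p-value = 0.0008
Decision: reject H₀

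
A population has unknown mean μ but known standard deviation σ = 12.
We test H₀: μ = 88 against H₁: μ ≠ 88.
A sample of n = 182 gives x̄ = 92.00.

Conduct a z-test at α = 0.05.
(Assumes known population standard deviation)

Answer: z = 4.4969, reject H₀

Derivation:
Standard error: SE = σ/√n = 12/√182 = 0.8895
z-statistic: z = (x̄ - μ₀)/SE = (92.00 - 88)/0.8895 = 4.4969
Critical value: ±1.960
p-value < 0.0001
Decision: reject H₀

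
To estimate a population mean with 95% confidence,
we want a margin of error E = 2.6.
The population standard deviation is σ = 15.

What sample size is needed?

Answer: n = 128

Derivation:
z_0.025 = 1.960
n = (z×σ/E)² = (1.960×15/2.6)²
n = 127.8639
Round up: n = 128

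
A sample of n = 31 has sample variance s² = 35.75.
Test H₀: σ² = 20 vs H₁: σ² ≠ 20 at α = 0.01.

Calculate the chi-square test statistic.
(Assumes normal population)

df = n - 1 = 30
χ² = (n-1)s²/σ₀² = 30×35.75/20 = 53.6250
Critical values: χ²_{0.995,30} = 13.787, χ²_{0.005,30} = 53.672
Rejection region: χ² < 13.787 or χ² > 53.672
Decision: fail to reject H₀

Answer: χ² = 53.6250, fail to reject H₀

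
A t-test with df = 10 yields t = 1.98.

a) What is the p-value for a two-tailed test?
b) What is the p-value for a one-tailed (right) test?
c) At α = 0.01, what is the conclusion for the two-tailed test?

Answer: a) 0.0759, b) 0.0379, c) fail to reject H₀

Derivation:
Using t-distribution with df = 10:
a) Two-tailed: p = 2×P(T > 1.98) = 0.0759
b) One-tailed: p = P(T > 1.98) = 0.0379
c) 0.0759 ≥ 0.01, fail to reject H₀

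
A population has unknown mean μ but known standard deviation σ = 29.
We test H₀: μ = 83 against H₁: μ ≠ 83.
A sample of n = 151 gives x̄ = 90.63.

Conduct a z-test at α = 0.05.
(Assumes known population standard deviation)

Answer: z = 3.2331, reject H₀

Derivation:
Standard error: SE = σ/√n = 29/√151 = 2.3600
z-statistic: z = (x̄ - μ₀)/SE = (90.63 - 83)/2.3600 = 3.2331
Critical value: ±1.960
p-value = 0.0012
Decision: reject H₀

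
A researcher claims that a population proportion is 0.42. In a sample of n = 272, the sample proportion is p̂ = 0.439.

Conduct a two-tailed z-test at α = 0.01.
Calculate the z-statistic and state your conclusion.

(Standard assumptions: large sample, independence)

Answer: z = 0.6349, fail to reject H₀

Derivation:
H₀: p = 0.42, H₁: p ≠ 0.42
Standard error: SE = √(p₀(1-p₀)/n) = √(0.42×0.58/272) = 0.029926
z-statistic: z = (p̂ - p₀)/SE = (0.439 - 0.42)/0.029926 = 0.6349
Critical value: z_0.005 = ±2.576
p-value = 0.5255
Decision: fail to reject H₀ at α = 0.01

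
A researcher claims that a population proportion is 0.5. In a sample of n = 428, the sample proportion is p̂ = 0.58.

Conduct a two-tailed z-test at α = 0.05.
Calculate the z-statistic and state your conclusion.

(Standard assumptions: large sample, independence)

Answer: z = 3.3102, reject H₀

Derivation:
H₀: p = 0.5, H₁: p ≠ 0.5
Standard error: SE = √(p₀(1-p₀)/n) = √(0.5×0.5/428) = 0.024168
z-statistic: z = (p̂ - p₀)/SE = (0.58 - 0.5)/0.024168 = 3.3102
Critical value: z_0.025 = ±1.960
p-value = 0.0009
Decision: reject H₀ at α = 0.05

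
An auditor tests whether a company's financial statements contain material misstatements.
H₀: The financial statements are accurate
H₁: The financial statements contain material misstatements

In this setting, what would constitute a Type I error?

Answer: Concluding the statements are misstated when they are actually accurate

Derivation:
A Type I error (probability α) occurs when we reject a true H₀.
A Type II error (probability β) occurs when we fail to reject a false H₀.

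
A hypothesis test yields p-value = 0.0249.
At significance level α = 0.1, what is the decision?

Answer: reject H₀

Derivation:
Compare p-value to α:
0.0249 < 0.1
Decision: reject H₀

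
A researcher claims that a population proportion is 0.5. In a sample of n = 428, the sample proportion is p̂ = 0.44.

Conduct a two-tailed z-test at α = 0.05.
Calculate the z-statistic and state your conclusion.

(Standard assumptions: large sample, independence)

H₀: p = 0.5, H₁: p ≠ 0.5
Standard error: SE = √(p₀(1-p₀)/n) = √(0.5×0.5/428) = 0.024168
z-statistic: z = (p̂ - p₀)/SE = (0.44 - 0.5)/0.024168 = -2.4826
Critical value: z_0.025 = ±1.960
p-value = 0.0130
Decision: reject H₀ at α = 0.05

Answer: z = -2.4826, reject H₀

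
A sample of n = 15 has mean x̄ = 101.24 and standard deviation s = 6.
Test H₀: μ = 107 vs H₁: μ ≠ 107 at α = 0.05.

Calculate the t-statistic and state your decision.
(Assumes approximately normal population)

Answer: t = -3.7180, reject H₀

Derivation:
df = n - 1 = 14
SE = s/√n = 6/√15 = 1.5492
t = (x̄ - μ₀)/SE = (101.24 - 107)/1.5492 = -3.7180
Critical value: t_{0.025,14} = ±2.145
p-value ≈ 0.0023
Decision: reject H₀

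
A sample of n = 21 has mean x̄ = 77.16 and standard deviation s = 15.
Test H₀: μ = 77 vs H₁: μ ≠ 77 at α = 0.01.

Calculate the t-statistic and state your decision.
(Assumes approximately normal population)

Answer: t = 0.0489, fail to reject H₀

Derivation:
df = n - 1 = 20
SE = s/√n = 15/√21 = 3.2733
t = (x̄ - μ₀)/SE = (77.16 - 77)/3.2733 = 0.0489
Critical value: t_{0.005,20} = ±2.845
p-value ≈ 0.9615
Decision: fail to reject H₀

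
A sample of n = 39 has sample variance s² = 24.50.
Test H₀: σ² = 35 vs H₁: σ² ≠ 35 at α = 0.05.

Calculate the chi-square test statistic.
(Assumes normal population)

Answer: χ² = 26.6000, fail to reject H₀

Derivation:
df = n - 1 = 38
χ² = (n-1)s²/σ₀² = 38×24.50/35 = 26.6000
Critical values: χ²_{0.975,38} = 22.878, χ²_{0.025,38} = 56.896
Rejection region: χ² < 22.878 or χ² > 56.896
Decision: fail to reject H₀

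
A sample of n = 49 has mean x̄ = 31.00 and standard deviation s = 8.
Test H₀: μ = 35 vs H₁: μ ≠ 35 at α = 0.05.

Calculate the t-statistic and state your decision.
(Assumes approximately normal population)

df = n - 1 = 48
SE = s/√n = 8/√49 = 1.1429
t = (x̄ - μ₀)/SE = (31.00 - 35)/1.1429 = -3.4999
Critical value: t_{0.025,48} = ±2.011
p-value ≈ 0.0010
Decision: reject H₀

Answer: t = -3.4999, reject H₀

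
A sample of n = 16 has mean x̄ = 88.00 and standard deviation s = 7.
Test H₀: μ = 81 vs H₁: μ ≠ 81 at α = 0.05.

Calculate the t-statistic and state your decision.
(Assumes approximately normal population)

df = n - 1 = 15
SE = s/√n = 7/√16 = 1.7500
t = (x̄ - μ₀)/SE = (88.00 - 81)/1.7500 = 4.0000
Critical value: t_{0.025,15} = ±2.131
p-value ≈ 0.0012
Decision: reject H₀

Answer: t = 4.0000, reject H₀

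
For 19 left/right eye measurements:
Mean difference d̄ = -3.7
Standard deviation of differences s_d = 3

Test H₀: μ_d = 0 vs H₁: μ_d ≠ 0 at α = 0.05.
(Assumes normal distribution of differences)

Answer: t = -5.3763, reject H₀

Derivation:
df = n - 1 = 18
SE = s_d/√n = 3/√19 = 0.6882
t = d̄/SE = -3.7/0.6882 = -5.3763
Critical value: t_{0.025,18} = ±2.101
p-value < 0.0001
Decision: reject H₀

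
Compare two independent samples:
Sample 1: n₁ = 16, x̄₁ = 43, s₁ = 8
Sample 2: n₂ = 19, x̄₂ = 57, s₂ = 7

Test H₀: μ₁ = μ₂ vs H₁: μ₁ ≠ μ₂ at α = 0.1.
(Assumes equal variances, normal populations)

Pooled variance: s²_p = [15×8² + 18×7²]/(33) = 55.8182
s_p = 7.4712
SE = s_p×√(1/n₁ + 1/n₂) = 7.4712×√(1/16 + 1/19) = 2.5351
t = (x̄₁ - x̄₂)/SE = (43 - 57)/2.5351 = -5.5225
df = 33, t-critical = ±1.692
Decision: reject H₀

Answer: t = -5.5225, reject H₀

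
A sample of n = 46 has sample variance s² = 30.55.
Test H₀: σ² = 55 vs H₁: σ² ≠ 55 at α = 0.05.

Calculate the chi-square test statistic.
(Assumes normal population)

Answer: χ² = 24.9955, reject H₀

Derivation:
df = n - 1 = 45
χ² = (n-1)s²/σ₀² = 45×30.55/55 = 24.9955
Critical values: χ²_{0.975,45} = 28.366, χ²_{0.025,45} = 65.410
Rejection region: χ² < 28.366 or χ² > 65.410
Decision: reject H₀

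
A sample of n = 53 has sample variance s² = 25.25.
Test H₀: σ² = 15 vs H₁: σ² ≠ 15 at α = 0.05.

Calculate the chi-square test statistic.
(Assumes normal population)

Answer: χ² = 87.5333, reject H₀

Derivation:
df = n - 1 = 52
χ² = (n-1)s²/σ₀² = 52×25.25/15 = 87.5333
Critical values: χ²_{0.975,52} = 33.968, χ²_{0.025,52} = 73.810
Rejection region: χ² < 33.968 or χ² > 73.810
Decision: reject H₀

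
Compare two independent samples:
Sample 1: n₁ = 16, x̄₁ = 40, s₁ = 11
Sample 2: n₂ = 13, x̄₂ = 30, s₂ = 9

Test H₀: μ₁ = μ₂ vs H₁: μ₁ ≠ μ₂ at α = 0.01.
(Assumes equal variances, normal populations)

Pooled variance: s²_p = [15×11² + 12×9²]/(27) = 103.2222
s_p = 10.1598
SE = s_p×√(1/n₁ + 1/n₂) = 10.1598×√(1/16 + 1/13) = 3.7936
t = (x̄₁ - x̄₂)/SE = (40 - 30)/3.7936 = 2.6360
df = 27, t-critical = ±2.771
Decision: fail to reject H₀

Answer: t = 2.6360, fail to reject H₀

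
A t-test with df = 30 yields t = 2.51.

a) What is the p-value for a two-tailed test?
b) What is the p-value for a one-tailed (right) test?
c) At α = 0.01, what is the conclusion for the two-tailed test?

Using t-distribution with df = 30:
a) Two-tailed: p = 2×P(T > 2.51) = 0.0177
b) One-tailed: p = P(T > 2.51) = 0.0088
c) 0.0177 ≥ 0.01, fail to reject H₀

Answer: a) 0.0177, b) 0.0088, c) fail to reject H₀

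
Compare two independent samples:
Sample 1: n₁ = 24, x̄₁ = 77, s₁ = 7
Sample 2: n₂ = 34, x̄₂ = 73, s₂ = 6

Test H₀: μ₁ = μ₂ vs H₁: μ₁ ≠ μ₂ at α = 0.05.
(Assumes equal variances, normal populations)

Pooled variance: s²_p = [23×7² + 33×6²]/(56) = 41.3393
s_p = 6.4296
SE = s_p×√(1/n₁ + 1/n₂) = 6.4296×√(1/24 + 1/34) = 1.7142
t = (x̄₁ - x̄₂)/SE = (77 - 73)/1.7142 = 2.3335
df = 56, t-critical = ±2.003
Decision: reject H₀

Answer: t = 2.3335, reject H₀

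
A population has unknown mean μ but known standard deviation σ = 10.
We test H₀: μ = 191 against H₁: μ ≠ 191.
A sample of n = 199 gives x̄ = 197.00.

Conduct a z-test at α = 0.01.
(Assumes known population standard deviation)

Standard error: SE = σ/√n = 10/√199 = 0.7089
z-statistic: z = (x̄ - μ₀)/SE = (197.00 - 191)/0.7089 = 8.4638
Critical value: ±2.576
p-value < 0.0001
Decision: reject H₀

Answer: z = 8.4638, reject H₀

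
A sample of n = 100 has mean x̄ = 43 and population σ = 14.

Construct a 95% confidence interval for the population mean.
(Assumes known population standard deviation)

Answer: (40.2560, 45.7440)

Derivation:
Confidence level: 95%, α = 0.05
z_0.025 = 1.960
SE = σ/√n = 14/√100 = 1.4000
Margin of error = 1.960 × 1.4000 = 2.7440
CI: x̄ ± margin = 43 ± 2.7440
CI: (40.2560, 45.7440)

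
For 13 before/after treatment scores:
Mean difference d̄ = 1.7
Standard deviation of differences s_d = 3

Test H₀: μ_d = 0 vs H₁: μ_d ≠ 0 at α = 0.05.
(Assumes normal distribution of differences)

df = n - 1 = 12
SE = s_d/√n = 3/√13 = 0.8321
t = d̄/SE = 1.7/0.8321 = 2.0430
Critical value: t_{0.025,12} = ±2.179
p-value ≈ 0.0637
Decision: fail to reject H₀

Answer: t = 2.0430, fail to reject H₀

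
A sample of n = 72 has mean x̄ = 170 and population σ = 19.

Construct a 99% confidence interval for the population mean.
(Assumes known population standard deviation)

Answer: (164.2318, 175.7682)

Derivation:
Confidence level: 99%, α = 0.01
z_0.005 = 2.576
SE = σ/√n = 19/√72 = 2.2392
Margin of error = 2.576 × 2.2392 = 5.7682
CI: x̄ ± margin = 170 ± 5.7682
CI: (164.2318, 175.7682)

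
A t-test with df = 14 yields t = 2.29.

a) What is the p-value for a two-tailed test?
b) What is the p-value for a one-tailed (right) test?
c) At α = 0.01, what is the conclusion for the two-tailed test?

Answer: a) 0.0381, b) 0.0190, c) fail to reject H₀

Derivation:
Using t-distribution with df = 14:
a) Two-tailed: p = 2×P(T > 2.29) = 0.0381
b) One-tailed: p = P(T > 2.29) = 0.0190
c) 0.0381 ≥ 0.01, fail to reject H₀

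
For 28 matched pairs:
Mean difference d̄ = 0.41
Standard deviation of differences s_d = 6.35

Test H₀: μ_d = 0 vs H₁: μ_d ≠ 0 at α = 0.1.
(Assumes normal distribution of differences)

df = n - 1 = 27
SE = s_d/√n = 6.35/√28 = 1.2000
t = d̄/SE = 0.41/1.2000 = 0.3417
Critical value: t_{0.05,27} = ±1.703
p-value ≈ 0.7352
Decision: fail to reject H₀

Answer: t = 0.3417, fail to reject H₀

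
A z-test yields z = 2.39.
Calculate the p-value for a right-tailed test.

Answer: p-value ≈ 0.0084

Derivation:
For z = 2.39:
p = P(Z > 2.39) = 1 - Φ(2.39) = 0.0084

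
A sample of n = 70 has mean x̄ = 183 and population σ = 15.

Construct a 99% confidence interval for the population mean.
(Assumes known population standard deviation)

Answer: (178.3817, 187.6183)

Derivation:
Confidence level: 99%, α = 0.01
z_0.005 = 2.576
SE = σ/√n = 15/√70 = 1.7928
Margin of error = 2.576 × 1.7928 = 4.6183
CI: x̄ ± margin = 183 ± 4.6183
CI: (178.3817, 187.6183)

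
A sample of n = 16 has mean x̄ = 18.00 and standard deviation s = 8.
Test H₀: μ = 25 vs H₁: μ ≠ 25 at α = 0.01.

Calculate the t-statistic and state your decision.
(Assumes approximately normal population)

df = n - 1 = 15
SE = s/√n = 8/√16 = 2.0000
t = (x̄ - μ₀)/SE = (18.00 - 25)/2.0000 = -3.5000
Critical value: t_{0.005,15} = ±2.947
p-value ≈ 0.0032
Decision: reject H₀

Answer: t = -3.5000, reject H₀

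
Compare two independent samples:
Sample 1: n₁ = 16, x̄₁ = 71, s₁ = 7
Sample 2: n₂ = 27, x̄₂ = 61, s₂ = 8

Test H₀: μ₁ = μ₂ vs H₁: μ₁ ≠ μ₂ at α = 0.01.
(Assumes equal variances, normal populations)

Pooled variance: s²_p = [15×7² + 26×8²]/(41) = 58.5122
s_p = 7.6493
SE = s_p×√(1/n₁ + 1/n₂) = 7.6493×√(1/16 + 1/27) = 2.4133
t = (x̄₁ - x̄₂)/SE = (71 - 61)/2.4133 = 4.1437
df = 41, t-critical = ±2.701
Decision: reject H₀

Answer: t = 4.1437, reject H₀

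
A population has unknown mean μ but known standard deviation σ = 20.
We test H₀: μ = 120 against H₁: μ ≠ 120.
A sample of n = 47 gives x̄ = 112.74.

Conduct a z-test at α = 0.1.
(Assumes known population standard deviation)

Standard error: SE = σ/√n = 20/√47 = 2.9173
z-statistic: z = (x̄ - μ₀)/SE = (112.74 - 120)/2.9173 = -2.4886
Critical value: ±1.645
p-value = 0.0128
Decision: reject H₀

Answer: z = -2.4886, reject H₀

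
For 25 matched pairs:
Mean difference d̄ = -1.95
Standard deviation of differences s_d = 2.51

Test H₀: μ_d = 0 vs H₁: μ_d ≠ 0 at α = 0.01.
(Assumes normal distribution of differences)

df = n - 1 = 24
SE = s_d/√n = 2.51/√25 = 0.5020
t = d̄/SE = -1.95/0.5020 = -3.8845
Critical value: t_{0.005,24} = ±2.797
p-value ≈ 0.0007
Decision: reject H₀

Answer: t = -3.8845, reject H₀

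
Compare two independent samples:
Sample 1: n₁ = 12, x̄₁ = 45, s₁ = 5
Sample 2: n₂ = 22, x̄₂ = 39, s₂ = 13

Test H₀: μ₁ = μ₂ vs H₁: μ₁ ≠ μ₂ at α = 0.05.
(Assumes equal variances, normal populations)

Pooled variance: s²_p = [11×5² + 21×13²]/(32) = 119.5000
s_p = 10.9316
SE = s_p×√(1/n₁ + 1/n₂) = 10.9316×√(1/12 + 1/22) = 3.9230
t = (x̄₁ - x̄₂)/SE = (45 - 39)/3.9230 = 1.5294
df = 32, t-critical = ±2.037
Decision: fail to reject H₀

Answer: t = 1.5294, fail to reject H₀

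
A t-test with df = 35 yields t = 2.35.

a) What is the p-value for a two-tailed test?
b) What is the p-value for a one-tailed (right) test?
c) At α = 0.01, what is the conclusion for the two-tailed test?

Answer: a) 0.0245, b) 0.0123, c) fail to reject H₀

Derivation:
Using t-distribution with df = 35:
a) Two-tailed: p = 2×P(T > 2.35) = 0.0245
b) One-tailed: p = P(T > 2.35) = 0.0123
c) 0.0245 ≥ 0.01, fail to reject H₀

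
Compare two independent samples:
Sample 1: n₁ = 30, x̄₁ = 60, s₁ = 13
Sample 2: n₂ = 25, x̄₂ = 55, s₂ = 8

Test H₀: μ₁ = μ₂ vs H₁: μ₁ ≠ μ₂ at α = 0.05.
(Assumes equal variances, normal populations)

Answer: t = 1.6754, fail to reject H₀

Derivation:
Pooled variance: s²_p = [29×13² + 24×8²]/(53) = 121.4528
s_p = 11.0206
SE = s_p×√(1/n₁ + 1/n₂) = 11.0206×√(1/30 + 1/25) = 2.9844
t = (x̄₁ - x̄₂)/SE = (60 - 55)/2.9844 = 1.6754
df = 53, t-critical = ±2.006
Decision: fail to reject H₀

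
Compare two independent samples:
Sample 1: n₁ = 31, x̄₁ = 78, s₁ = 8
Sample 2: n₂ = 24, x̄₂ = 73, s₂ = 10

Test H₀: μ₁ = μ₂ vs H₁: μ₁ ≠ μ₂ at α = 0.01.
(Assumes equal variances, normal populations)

Answer: t = 2.0609, fail to reject H₀

Derivation:
Pooled variance: s²_p = [30×8² + 23×10²]/(53) = 79.6226
s_p = 8.9231
SE = s_p×√(1/n₁ + 1/n₂) = 8.9231×√(1/31 + 1/24) = 2.4261
t = (x̄₁ - x̄₂)/SE = (78 - 73)/2.4261 = 2.0609
df = 53, t-critical = ±2.672
Decision: fail to reject H₀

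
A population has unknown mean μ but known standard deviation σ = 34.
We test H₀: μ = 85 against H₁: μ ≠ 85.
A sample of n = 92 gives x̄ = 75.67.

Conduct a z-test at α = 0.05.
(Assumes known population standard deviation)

Standard error: SE = σ/√n = 34/√92 = 3.5447
z-statistic: z = (x̄ - μ₀)/SE = (75.67 - 85)/3.5447 = -2.6321
Critical value: ±1.960
p-value = 0.0085
Decision: reject H₀

Answer: z = -2.6321, reject H₀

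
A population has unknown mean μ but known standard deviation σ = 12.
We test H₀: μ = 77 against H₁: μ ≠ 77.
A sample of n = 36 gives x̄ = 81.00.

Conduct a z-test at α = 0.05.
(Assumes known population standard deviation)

Answer: z = 2.0000, reject H₀

Derivation:
Standard error: SE = σ/√n = 12/√36 = 2.0000
z-statistic: z = (x̄ - μ₀)/SE = (81.00 - 77)/2.0000 = 2.0000
Critical value: ±1.960
p-value = 0.0455
Decision: reject H₀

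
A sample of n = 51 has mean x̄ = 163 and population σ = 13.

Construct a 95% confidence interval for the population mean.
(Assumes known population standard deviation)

Answer: (159.4320, 166.5680)

Derivation:
Confidence level: 95%, α = 0.05
z_0.025 = 1.960
SE = σ/√n = 13/√51 = 1.8204
Margin of error = 1.960 × 1.8204 = 3.5680
CI: x̄ ± margin = 163 ± 3.5680
CI: (159.4320, 166.5680)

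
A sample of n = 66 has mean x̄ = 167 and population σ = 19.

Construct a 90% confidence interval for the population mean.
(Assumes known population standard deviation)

Answer: (163.1528, 170.8472)

Derivation:
Confidence level: 90%, α = 0.1
z_0.05 = 1.645
SE = σ/√n = 19/√66 = 2.3387
Margin of error = 1.645 × 2.3387 = 3.8472
CI: x̄ ± margin = 167 ± 3.8472
CI: (163.1528, 170.8472)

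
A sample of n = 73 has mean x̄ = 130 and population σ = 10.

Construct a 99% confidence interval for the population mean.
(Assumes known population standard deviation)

Confidence level: 99%, α = 0.01
z_0.005 = 2.576
SE = σ/√n = 10/√73 = 1.1704
Margin of error = 2.576 × 1.1704 = 3.0150
CI: x̄ ± margin = 130 ± 3.0150
CI: (126.9850, 133.0150)

Answer: (126.9850, 133.0150)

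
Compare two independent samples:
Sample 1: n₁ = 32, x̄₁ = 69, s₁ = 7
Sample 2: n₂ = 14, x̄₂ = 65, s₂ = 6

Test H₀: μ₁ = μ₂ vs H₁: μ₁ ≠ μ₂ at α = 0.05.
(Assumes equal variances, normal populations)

Pooled variance: s²_p = [31×7² + 13×6²]/(44) = 45.1591
s_p = 6.7201
SE = s_p×√(1/n₁ + 1/n₂) = 6.7201×√(1/32 + 1/14) = 2.1534
t = (x̄₁ - x̄₂)/SE = (69 - 65)/2.1534 = 1.8575
df = 44, t-critical = ±2.015
Decision: fail to reject H₀

Answer: t = 1.8575, fail to reject H₀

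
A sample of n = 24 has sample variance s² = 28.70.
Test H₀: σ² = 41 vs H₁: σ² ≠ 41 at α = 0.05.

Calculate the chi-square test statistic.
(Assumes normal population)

df = n - 1 = 23
χ² = (n-1)s²/σ₀² = 23×28.70/41 = 16.1000
Critical values: χ²_{0.975,23} = 11.689, χ²_{0.025,23} = 38.076
Rejection region: χ² < 11.689 or χ² > 38.076
Decision: fail to reject H₀

Answer: χ² = 16.1000, fail to reject H₀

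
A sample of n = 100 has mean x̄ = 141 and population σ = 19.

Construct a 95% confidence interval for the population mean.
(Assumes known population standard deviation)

Confidence level: 95%, α = 0.05
z_0.025 = 1.960
SE = σ/√n = 19/√100 = 1.9000
Margin of error = 1.960 × 1.9000 = 3.7240
CI: x̄ ± margin = 141 ± 3.7240
CI: (137.2760, 144.7240)

Answer: (137.2760, 144.7240)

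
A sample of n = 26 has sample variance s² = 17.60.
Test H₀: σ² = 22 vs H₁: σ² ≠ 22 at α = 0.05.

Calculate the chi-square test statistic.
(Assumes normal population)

Answer: χ² = 20.0000, fail to reject H₀

Derivation:
df = n - 1 = 25
χ² = (n-1)s²/σ₀² = 25×17.60/22 = 20.0000
Critical values: χ²_{0.975,25} = 13.120, χ²_{0.025,25} = 40.646
Rejection region: χ² < 13.120 or χ² > 40.646
Decision: fail to reject H₀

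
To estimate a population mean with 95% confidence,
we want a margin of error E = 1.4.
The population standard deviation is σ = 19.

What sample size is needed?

Answer: n = 708

Derivation:
z_0.025 = 1.960
n = (z×σ/E)² = (1.960×19/1.4)²
n = 707.5600
Round up: n = 708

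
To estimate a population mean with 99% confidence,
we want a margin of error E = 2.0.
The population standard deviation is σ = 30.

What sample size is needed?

z_0.005 = 2.576
n = (z×σ/E)² = (2.576×30/2.0)²
n = 1493.0496
Round up: n = 1494

Answer: n = 1494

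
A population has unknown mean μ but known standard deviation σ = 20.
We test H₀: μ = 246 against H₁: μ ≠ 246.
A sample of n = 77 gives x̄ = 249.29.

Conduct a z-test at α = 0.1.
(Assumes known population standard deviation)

Answer: z = 1.4435, fail to reject H₀

Derivation:
Standard error: SE = σ/√n = 20/√77 = 2.2792
z-statistic: z = (x̄ - μ₀)/SE = (249.29 - 246)/2.2792 = 1.4435
Critical value: ±1.645
p-value = 0.1489
Decision: fail to reject H₀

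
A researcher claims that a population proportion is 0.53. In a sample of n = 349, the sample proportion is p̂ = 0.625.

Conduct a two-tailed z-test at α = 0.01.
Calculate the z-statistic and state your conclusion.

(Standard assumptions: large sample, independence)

H₀: p = 0.53, H₁: p ≠ 0.53
Standard error: SE = √(p₀(1-p₀)/n) = √(0.53×0.47/349) = 0.026716
z-statistic: z = (p̂ - p₀)/SE = (0.625 - 0.53)/0.026716 = 3.5559
Critical value: z_0.005 = ±2.576
p-value = 0.0004
Decision: reject H₀ at α = 0.01

Answer: z = 3.5559, reject H₀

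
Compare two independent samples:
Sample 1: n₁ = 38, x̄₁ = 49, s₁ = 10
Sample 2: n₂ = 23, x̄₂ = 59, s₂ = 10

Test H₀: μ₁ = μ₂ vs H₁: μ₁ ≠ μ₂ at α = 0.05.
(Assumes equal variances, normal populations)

Answer: t = -3.7852, reject H₀

Derivation:
Pooled variance: s²_p = [37×10² + 22×10²]/(59) = 100.0000
s_p = 10.0000
SE = s_p×√(1/n₁ + 1/n₂) = 10.0000×√(1/38 + 1/23) = 2.6419
t = (x̄₁ - x̄₂)/SE = (49 - 59)/2.6419 = -3.7852
df = 59, t-critical = ±2.001
Decision: reject H₀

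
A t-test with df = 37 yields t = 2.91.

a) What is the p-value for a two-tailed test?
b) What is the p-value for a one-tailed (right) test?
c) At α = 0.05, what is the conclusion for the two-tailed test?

Using t-distribution with df = 37:
a) Two-tailed: p = 2×P(T > 2.91) = 0.0061
b) One-tailed: p = P(T > 2.91) = 0.0030
c) 0.0061 < 0.05, reject H₀

Answer: a) 0.0061, b) 0.0030, c) reject H₀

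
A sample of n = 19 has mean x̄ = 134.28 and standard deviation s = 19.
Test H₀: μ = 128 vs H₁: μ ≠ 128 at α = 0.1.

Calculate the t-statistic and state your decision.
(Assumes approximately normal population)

Answer: t = 1.4407, fail to reject H₀

Derivation:
df = n - 1 = 18
SE = s/√n = 19/√19 = 4.3589
t = (x̄ - μ₀)/SE = (134.28 - 128)/4.3589 = 1.4407
Critical value: t_{0.05,18} = ±1.734
p-value ≈ 0.1668
Decision: fail to reject H₀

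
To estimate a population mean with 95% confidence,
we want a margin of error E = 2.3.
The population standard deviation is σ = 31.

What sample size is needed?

z_0.025 = 1.960
n = (z×σ/E)² = (1.960×31/2.3)²
n = 697.8786
Round up: n = 698

Answer: n = 698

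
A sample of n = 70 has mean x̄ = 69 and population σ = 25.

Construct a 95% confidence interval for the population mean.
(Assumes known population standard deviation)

Confidence level: 95%, α = 0.05
z_0.025 = 1.960
SE = σ/√n = 25/√70 = 2.9881
Margin of error = 1.960 × 2.9881 = 5.8567
CI: x̄ ± margin = 69 ± 5.8567
CI: (63.1433, 74.8567)

Answer: (63.1433, 74.8567)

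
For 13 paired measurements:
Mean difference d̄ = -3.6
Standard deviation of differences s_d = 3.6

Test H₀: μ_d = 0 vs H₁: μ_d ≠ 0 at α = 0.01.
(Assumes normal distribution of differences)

Answer: t = -3.6054, reject H₀

Derivation:
df = n - 1 = 12
SE = s_d/√n = 3.6/√13 = 0.9985
t = d̄/SE = -3.6/0.9985 = -3.6054
Critical value: t_{0.005,12} = ±3.055
p-value ≈ 0.0036
Decision: reject H₀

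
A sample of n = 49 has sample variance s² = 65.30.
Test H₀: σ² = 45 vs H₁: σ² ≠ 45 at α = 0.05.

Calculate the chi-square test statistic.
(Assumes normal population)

df = n - 1 = 48
χ² = (n-1)s²/σ₀² = 48×65.30/45 = 69.6533
Critical values: χ²_{0.975,48} = 30.755, χ²_{0.025,48} = 69.023
Rejection region: χ² < 30.755 or χ² > 69.023
Decision: reject H₀

Answer: χ² = 69.6533, reject H₀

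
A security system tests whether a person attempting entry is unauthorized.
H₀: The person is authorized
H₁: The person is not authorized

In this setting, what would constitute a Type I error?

Type I error (α): Rejecting H₀ when H₀ is true
Type II error (β): Failing to reject H₀ when H₁ is true

Answer: Denying entry to an authorized person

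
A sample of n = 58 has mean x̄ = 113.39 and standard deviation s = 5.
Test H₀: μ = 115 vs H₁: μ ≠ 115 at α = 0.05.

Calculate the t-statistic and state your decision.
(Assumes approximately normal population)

Answer: t = -2.4524, reject H₀

Derivation:
df = n - 1 = 57
SE = s/√n = 5/√58 = 0.6565
t = (x̄ - μ₀)/SE = (113.39 - 115)/0.6565 = -2.4524
Critical value: t_{0.025,57} = ±2.002
p-value ≈ 0.0173
Decision: reject H₀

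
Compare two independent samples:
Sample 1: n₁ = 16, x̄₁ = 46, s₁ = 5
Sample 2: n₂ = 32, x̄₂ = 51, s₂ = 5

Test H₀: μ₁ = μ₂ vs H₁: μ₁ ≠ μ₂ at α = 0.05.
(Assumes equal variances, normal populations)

Pooled variance: s²_p = [15×5² + 31×5²]/(46) = 25.0000
s_p = 5.0000
SE = s_p×√(1/n₁ + 1/n₂) = 5.0000×√(1/16 + 1/32) = 1.5309
t = (x̄₁ - x̄₂)/SE = (46 - 51)/1.5309 = -3.2661
df = 46, t-critical = ±2.013
Decision: reject H₀

Answer: t = -3.2661, reject H₀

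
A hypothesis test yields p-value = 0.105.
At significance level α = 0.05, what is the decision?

Compare p-value to α:
0.105 ≥ 0.05
Decision: fail to reject H₀

Answer: fail to reject H₀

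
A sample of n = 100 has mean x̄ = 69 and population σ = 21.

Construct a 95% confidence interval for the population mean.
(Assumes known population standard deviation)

Answer: (64.8840, 73.1160)

Derivation:
Confidence level: 95%, α = 0.05
z_0.025 = 1.960
SE = σ/√n = 21/√100 = 2.1000
Margin of error = 1.960 × 2.1000 = 4.1160
CI: x̄ ± margin = 69 ± 4.1160
CI: (64.8840, 73.1160)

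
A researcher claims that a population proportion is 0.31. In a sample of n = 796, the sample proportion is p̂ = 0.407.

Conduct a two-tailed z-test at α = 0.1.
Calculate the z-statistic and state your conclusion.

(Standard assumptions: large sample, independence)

H₀: p = 0.31, H₁: p ≠ 0.31
Standard error: SE = √(p₀(1-p₀)/n) = √(0.31×0.69/796) = 0.016393
z-statistic: z = (p̂ - p₀)/SE = (0.407 - 0.31)/0.016393 = 5.9172
Critical value: z_0.05 = ±1.645
p-value < 0.0001
Decision: reject H₀ at α = 0.1

Answer: z = 5.9172, reject H₀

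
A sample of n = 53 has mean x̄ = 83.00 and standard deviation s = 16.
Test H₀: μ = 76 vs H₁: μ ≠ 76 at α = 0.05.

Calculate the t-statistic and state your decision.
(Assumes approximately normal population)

df = n - 1 = 52
SE = s/√n = 16/√53 = 2.1978
t = (x̄ - μ₀)/SE = (83.00 - 76)/2.1978 = 3.1850
Critical value: t_{0.025,52} = ±2.007
p-value ≈ 0.0024
Decision: reject H₀

Answer: t = 3.1850, reject H₀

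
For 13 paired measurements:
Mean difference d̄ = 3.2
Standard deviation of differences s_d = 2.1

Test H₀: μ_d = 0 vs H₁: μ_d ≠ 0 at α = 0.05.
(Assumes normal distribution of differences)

Answer: t = 5.4945, reject H₀

Derivation:
df = n - 1 = 12
SE = s_d/√n = 2.1/√13 = 0.5824
t = d̄/SE = 3.2/0.5824 = 5.4945
Critical value: t_{0.025,12} = ±2.179
p-value ≈ 0.0001
Decision: reject H₀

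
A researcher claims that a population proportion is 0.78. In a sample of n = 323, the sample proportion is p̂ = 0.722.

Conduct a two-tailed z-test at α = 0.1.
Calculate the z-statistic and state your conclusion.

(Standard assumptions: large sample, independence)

Answer: z = -2.5164, reject H₀

Derivation:
H₀: p = 0.78, H₁: p ≠ 0.78
Standard error: SE = √(p₀(1-p₀)/n) = √(0.78×0.22/323) = 0.023049
z-statistic: z = (p̂ - p₀)/SE = (0.722 - 0.78)/0.023049 = -2.5164
Critical value: z_0.05 = ±1.645
p-value = 0.0119
Decision: reject H₀ at α = 0.1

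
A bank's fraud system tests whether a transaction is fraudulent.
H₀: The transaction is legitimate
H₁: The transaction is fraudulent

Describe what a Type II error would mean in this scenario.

Type I error: rejecting H₀ when it is actually true (false positive).
Type II error: failing to reject H₀ when H₁ is actually true (false negative).

Answer: Allowing a fraudulent transaction to go through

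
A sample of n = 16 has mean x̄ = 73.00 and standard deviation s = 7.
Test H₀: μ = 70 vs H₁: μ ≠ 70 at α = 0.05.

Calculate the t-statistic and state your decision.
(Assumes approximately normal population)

df = n - 1 = 15
SE = s/√n = 7/√16 = 1.7500
t = (x̄ - μ₀)/SE = (73.00 - 70)/1.7500 = 1.7143
Critical value: t_{0.025,15} = ±2.131
p-value ≈ 0.1071
Decision: fail to reject H₀

Answer: t = 1.7143, fail to reject H₀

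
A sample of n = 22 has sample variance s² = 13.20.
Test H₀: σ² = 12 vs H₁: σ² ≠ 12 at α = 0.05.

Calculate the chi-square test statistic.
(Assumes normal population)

Answer: χ² = 23.1000, fail to reject H₀

Derivation:
df = n - 1 = 21
χ² = (n-1)s²/σ₀² = 21×13.20/12 = 23.1000
Critical values: χ²_{0.975,21} = 10.283, χ²_{0.025,21} = 35.479
Rejection region: χ² < 10.283 or χ² > 35.479
Decision: fail to reject H₀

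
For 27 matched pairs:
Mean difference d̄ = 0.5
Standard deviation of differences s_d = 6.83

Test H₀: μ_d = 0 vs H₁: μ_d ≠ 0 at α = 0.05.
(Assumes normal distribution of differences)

df = n - 1 = 26
SE = s_d/√n = 6.83/√27 = 1.3144
t = d̄/SE = 0.5/1.3144 = 0.3804
Critical value: t_{0.025,26} = ±2.056
p-value ≈ 0.7067
Decision: fail to reject H₀

Answer: t = 0.3804, fail to reject H₀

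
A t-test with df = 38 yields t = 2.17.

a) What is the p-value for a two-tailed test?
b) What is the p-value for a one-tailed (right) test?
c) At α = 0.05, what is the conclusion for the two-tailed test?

Using t-distribution with df = 38:
a) Two-tailed: p = 2×P(T > 2.17) = 0.0363
b) One-tailed: p = P(T > 2.17) = 0.0182
c) 0.0363 < 0.05, reject H₀

Answer: a) 0.0363, b) 0.0182, c) reject H₀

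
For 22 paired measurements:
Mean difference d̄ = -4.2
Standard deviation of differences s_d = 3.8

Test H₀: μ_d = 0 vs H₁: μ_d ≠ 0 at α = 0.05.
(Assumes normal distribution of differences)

df = n - 1 = 21
SE = s_d/√n = 3.8/√22 = 0.8102
t = d̄/SE = -4.2/0.8102 = -5.1839
Critical value: t_{0.025,21} = ±2.080
p-value < 0.0001
Decision: reject H₀

Answer: t = -5.1839, reject H₀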